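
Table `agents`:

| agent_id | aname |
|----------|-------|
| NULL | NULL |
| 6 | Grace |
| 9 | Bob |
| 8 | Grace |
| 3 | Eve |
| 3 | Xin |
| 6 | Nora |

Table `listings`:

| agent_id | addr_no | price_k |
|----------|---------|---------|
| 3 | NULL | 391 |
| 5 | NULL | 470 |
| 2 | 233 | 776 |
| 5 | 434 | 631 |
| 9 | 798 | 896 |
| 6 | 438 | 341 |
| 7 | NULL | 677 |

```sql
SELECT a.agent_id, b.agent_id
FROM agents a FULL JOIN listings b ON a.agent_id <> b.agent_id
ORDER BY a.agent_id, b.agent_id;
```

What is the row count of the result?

38

FULL OUTER JOIN keeps every row from both sides; unmatched rows get NULL for the other side's columns.
Matching on a.agent_id <> b.agent_id. A NULL in a compared column never satisfies the condition.
- a row (agent_id=NULL): no match → kept, b columns NULL.
- a row (agent_id=6): matches 6 b row(s) → 6 output row(s).
- a row (agent_id=9): matches 6 b row(s) → 6 output row(s).
- a row (agent_id=8): matches 7 b row(s) → 7 output row(s).
- a row (agent_id=3): matches 6 b row(s) → 6 output row(s).
- a row (agent_id=3): matches 6 b row(s) → 6 output row(s).
- a row (agent_id=6): matches 6 b row(s) → 6 output row(s).
Total: 37 matched + 1 padded = 38 rows.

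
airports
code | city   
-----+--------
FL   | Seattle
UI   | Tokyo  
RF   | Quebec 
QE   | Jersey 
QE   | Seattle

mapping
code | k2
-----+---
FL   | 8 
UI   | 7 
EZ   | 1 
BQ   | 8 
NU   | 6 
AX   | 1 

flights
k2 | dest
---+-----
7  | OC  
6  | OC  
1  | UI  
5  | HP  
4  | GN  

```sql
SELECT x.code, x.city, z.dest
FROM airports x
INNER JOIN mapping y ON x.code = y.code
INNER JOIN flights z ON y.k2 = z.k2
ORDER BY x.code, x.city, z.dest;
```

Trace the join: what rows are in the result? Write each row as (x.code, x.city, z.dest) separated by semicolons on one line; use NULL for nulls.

(UI, Tokyo, OC)

Evaluate left to right. First `airports x INNER JOIN mapping y` on code: 2 row(s).
Then INNER JOIN `flights z` on k2: keep only rows whose y.k2 appears in z.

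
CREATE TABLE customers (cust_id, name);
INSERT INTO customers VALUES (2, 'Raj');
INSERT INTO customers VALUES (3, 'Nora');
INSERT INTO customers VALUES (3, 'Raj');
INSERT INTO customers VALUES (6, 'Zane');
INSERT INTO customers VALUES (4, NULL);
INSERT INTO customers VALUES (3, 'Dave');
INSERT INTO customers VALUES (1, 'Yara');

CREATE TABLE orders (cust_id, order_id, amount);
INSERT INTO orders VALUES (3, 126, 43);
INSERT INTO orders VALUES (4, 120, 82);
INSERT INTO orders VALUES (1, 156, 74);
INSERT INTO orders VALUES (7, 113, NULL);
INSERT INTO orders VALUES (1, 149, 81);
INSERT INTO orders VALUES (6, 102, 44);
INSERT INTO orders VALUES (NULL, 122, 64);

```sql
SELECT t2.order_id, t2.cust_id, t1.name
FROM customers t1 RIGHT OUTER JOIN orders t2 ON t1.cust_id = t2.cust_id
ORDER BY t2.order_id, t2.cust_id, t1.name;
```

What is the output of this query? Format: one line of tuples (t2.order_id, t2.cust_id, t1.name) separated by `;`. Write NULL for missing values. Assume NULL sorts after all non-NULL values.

RIGHT JOIN keeps every row from `orders`; unmatched rows get NULL for `customers`'s columns.
Matching on t1.cust_id = t2.cust_id. A NULL in a compared column never satisfies the condition.
Matched pairs: 7; unmatched t2 rows kept: 2.

(102, 6, Zane); (113, 7, NULL); (120, 4, NULL); (122, NULL, NULL); (126, 3, Dave); (126, 3, Nora); (126, 3, Raj); (149, 1, Yara); (156, 1, Yara)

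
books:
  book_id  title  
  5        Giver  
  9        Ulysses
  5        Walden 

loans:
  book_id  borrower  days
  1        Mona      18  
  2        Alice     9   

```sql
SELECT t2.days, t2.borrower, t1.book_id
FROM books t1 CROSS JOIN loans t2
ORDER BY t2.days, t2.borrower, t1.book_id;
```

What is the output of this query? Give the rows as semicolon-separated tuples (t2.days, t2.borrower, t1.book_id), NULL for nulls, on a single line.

(9, Alice, 5); (9, Alice, 5); (9, Alice, 9); (18, Mona, 5); (18, Mona, 5); (18, Mona, 9)

CROSS JOIN pairs every row of `books` with every row of `loans`: 3 × 2 = 6 rows.
After projecting and ordering:
t2.days | t2.borrower | t1.book_id
9 | Alice | 5
9 | Alice | 5
9 | Alice | 9
18 | Mona | 5
18 | Mona | 5
18 | Mona | 9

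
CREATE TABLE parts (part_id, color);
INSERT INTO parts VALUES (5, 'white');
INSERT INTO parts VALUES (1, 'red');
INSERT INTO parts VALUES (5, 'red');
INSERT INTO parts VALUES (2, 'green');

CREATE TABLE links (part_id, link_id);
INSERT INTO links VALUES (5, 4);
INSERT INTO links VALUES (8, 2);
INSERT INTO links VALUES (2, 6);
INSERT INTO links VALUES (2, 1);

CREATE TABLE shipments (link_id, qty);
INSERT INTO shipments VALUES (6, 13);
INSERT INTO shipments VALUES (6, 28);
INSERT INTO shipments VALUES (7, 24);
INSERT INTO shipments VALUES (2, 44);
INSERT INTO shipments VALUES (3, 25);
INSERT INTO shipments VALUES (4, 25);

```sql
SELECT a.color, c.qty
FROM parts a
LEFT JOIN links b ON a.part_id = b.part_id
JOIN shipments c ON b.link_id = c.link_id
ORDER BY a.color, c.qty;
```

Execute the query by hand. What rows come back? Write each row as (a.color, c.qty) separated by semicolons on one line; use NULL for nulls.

(green, 13); (green, 28); (red, 25); (white, 25)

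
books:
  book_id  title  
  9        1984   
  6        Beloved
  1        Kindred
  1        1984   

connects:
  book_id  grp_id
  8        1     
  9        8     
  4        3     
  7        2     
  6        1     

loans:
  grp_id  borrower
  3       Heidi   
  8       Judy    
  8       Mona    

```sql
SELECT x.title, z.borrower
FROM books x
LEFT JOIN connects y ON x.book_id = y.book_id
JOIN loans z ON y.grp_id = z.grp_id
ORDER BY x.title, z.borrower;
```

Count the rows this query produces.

2

Joins associate left-to-right: books LEFT JOIN connects on book_id gives 4 intermediate row(s).
Then INNER JOIN `loans z` on grp_id: keep only rows whose y.grp_id appears in z.
Result: 2 row(s).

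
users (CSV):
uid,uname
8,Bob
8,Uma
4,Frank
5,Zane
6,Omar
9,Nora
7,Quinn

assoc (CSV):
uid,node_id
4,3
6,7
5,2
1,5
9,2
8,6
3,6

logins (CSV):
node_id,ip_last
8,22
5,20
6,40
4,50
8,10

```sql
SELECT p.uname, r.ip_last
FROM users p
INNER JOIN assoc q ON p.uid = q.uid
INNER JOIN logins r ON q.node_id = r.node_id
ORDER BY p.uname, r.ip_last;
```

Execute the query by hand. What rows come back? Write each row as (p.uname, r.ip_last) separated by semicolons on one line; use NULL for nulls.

Joins associate left-to-right: users INNER JOIN assoc on uid gives 6 intermediate row(s).
Then INNER JOIN `logins r` on node_id: keep only rows whose q.node_id appears in r.

(Bob, 40); (Uma, 40)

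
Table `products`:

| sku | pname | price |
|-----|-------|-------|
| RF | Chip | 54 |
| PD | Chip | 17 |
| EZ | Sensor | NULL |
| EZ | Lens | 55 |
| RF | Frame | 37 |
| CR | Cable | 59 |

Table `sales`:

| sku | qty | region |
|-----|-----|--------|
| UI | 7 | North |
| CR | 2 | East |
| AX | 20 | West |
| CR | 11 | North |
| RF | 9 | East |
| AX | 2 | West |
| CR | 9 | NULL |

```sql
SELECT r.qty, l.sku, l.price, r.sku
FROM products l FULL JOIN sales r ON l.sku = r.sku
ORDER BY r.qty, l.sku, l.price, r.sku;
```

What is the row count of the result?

FULL OUTER JOIN keeps every row from both sides; unmatched rows get NULL for the other side's columns.
Matching on l.sku = r.sku.
- l (sku=RF) pairs with 1 row(s) of r.
- l (sku=PD) has no partner → padded with NULL.
- l (sku=EZ) has no partner → padded with NULL.
- l (sku=EZ) has no partner → padded with NULL.
- l (sku=RF) pairs with 1 row(s) of r.
- l (sku=CR) pairs with 3 row(s) of r.
- 3 row(s) from r found no l partner → padded with NULL.
Total: 5 matched + 6 padded = 11 rows.

11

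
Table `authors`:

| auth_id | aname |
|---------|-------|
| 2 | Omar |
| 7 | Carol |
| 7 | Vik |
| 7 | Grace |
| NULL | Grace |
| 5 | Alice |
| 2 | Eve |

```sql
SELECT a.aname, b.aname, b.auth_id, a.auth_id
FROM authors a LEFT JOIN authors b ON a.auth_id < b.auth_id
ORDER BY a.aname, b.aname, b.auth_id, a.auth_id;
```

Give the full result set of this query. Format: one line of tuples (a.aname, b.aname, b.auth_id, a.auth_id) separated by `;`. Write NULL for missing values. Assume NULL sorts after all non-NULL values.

(Alice, Carol, 7, 5); (Alice, Grace, 7, 5); (Alice, Vik, 7, 5); (Carol, NULL, NULL, 7); (Eve, Alice, 5, 2); (Eve, Carol, 7, 2); (Eve, Grace, 7, 2); (Eve, Vik, 7, 2); (Grace, NULL, NULL, 7); (Grace, NULL, NULL, NULL); (Omar, Alice, 5, 2); (Omar, Carol, 7, 2); (Omar, Grace, 7, 2); (Omar, Vik, 7, 2); (Vik, NULL, NULL, 7)

LEFT JOIN keeps every row from `authors a`; unmatched rows get NULL for `authors b`'s columns.
Matching on a.auth_id < b.auth_id. A NULL in a compared column never satisfies the condition.
- auth_id=2: 4 matching b row(s), so 4 row(s) emitted.
- auth_id=7: no b row matches, row kept with b columns NULL.
- auth_id=7: no b row matches, row kept with b columns NULL.
- auth_id=7: no b row matches, row kept with b columns NULL.
- auth_id=NULL: no b row matches, row kept with b columns NULL.
- auth_id=5: 3 matching b row(s), so 3 row(s) emitted.
- auth_id=2: 4 matching b row(s), so 4 row(s) emitted.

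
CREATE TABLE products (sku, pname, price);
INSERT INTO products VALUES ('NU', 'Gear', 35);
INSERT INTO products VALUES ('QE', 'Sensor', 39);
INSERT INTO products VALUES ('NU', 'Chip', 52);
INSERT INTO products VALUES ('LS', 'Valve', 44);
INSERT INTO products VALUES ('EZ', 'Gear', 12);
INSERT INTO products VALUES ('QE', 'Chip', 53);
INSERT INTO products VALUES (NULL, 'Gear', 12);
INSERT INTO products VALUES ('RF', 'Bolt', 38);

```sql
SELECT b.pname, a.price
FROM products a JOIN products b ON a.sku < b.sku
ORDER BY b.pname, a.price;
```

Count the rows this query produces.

19

INNER JOIN keeps only pairs where the ON condition holds.
Matching on a.sku < b.sku. A NULL in a compared column never satisfies the condition.
- sku=NU: 3 matching b row(s), so 3 row(s) emitted.
- sku=QE: 1 matching b row(s), so 1 row(s) emitted.
- sku=NU: 3 matching b row(s), so 3 row(s) emitted.
- sku=LS: 5 matching b row(s), so 5 row(s) emitted.
- sku=EZ: 6 matching b row(s), so 6 row(s) emitted.
- sku=QE: 1 matching b row(s), so 1 row(s) emitted.
- sku=NULL: no matching b row, dropped.
- sku=RF: no matching b row, dropped.
Total: 19 rows.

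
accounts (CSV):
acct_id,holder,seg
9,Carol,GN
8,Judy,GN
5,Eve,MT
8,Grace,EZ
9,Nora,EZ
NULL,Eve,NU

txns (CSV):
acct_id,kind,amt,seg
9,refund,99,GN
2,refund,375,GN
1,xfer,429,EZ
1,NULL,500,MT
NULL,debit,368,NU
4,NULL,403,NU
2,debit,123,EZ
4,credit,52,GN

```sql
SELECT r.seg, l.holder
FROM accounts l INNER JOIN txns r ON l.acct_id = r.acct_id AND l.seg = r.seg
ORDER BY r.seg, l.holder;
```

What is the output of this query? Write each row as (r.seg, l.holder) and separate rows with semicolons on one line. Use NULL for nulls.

INNER JOIN keeps only pairs where the ON condition holds.
Matching on l.acct_id = r.acct_id AND l.seg = r.seg. A NULL in a compared column never satisfies the condition.
- acct_id=9, seg=GN: 1 matching r row(s), so 1 row(s) emitted.
- acct_id=8, seg=GN: no matching r row, dropped.
- acct_id=5, seg=MT: no matching r row, dropped.
- acct_id=8, seg=EZ: no matching r row, dropped.
- acct_id=9, seg=EZ: no matching r row, dropped.
- acct_id=NULL, seg=NU: no matching r row, dropped.
After projecting and ordering:
r.seg | l.holder
GN | Carol

(GN, Carol)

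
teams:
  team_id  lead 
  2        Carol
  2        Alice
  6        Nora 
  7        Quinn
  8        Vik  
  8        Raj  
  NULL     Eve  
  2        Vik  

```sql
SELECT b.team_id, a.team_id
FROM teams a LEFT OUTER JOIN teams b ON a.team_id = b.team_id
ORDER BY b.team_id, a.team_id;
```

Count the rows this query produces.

16

LEFT JOIN keeps every row from `teams a`; unmatched rows get NULL for `teams b`'s columns.
Matching on a.team_id = b.team_id. A NULL in a compared column never satisfies the condition.
Matched pairs: 15; unmatched a rows kept: 1.
Total: 15 matched + 1 padded = 16 rows.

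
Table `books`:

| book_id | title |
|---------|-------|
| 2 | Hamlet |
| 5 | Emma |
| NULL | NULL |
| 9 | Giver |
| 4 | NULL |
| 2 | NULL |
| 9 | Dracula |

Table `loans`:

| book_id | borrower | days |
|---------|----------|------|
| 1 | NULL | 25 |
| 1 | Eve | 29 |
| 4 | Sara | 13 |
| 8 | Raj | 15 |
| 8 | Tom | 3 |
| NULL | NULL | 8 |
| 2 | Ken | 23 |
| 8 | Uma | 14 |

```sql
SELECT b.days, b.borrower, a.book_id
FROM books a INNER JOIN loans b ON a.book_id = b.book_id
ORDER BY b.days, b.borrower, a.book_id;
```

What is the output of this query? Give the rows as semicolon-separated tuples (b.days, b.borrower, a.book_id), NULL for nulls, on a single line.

(13, Sara, 4); (23, Ken, 2); (23, Ken, 2)

INNER JOIN keeps only pairs where the ON condition holds.
Matching on a.book_id = b.book_id. A NULL in a compared column never satisfies the condition.
- book_id=2: 1 matching b row(s), so 1 row(s) emitted.
- book_id=5: no matching b row, dropped.
- book_id=NULL: no matching b row, dropped.
- book_id=9: no matching b row, dropped.
- book_id=4: 1 matching b row(s), so 1 row(s) emitted.
- book_id=2: 1 matching b row(s), so 1 row(s) emitted.
- book_id=9: no matching b row, dropped.
After projecting and ordering:
b.days | b.borrower | a.book_id
13 | Sara | 4
23 | Ken | 2
23 | Ken | 2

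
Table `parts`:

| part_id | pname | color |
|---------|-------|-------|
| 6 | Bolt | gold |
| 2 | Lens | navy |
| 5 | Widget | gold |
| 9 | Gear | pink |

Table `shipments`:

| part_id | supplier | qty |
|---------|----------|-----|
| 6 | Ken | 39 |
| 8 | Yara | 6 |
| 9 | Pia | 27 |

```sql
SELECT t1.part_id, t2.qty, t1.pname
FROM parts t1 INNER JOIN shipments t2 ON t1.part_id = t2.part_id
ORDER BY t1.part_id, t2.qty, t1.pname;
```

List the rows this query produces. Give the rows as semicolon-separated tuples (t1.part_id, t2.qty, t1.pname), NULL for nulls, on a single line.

INNER JOIN keeps only pairs where the ON condition holds.
Matching on t1.part_id = t2.part_id.
- t1 (part_id=6) pairs with 1 row(s) of t2.
- t1 (part_id=2) has no partner → excluded.
- t1 (part_id=5) has no partner → excluded.
- t1 (part_id=9) pairs with 1 row(s) of t2.
After projecting and ordering:
t1.part_id | t2.qty | t1.pname
6 | 39 | Bolt
9 | 27 | Gear

(6, 39, Bolt); (9, 27, Gear)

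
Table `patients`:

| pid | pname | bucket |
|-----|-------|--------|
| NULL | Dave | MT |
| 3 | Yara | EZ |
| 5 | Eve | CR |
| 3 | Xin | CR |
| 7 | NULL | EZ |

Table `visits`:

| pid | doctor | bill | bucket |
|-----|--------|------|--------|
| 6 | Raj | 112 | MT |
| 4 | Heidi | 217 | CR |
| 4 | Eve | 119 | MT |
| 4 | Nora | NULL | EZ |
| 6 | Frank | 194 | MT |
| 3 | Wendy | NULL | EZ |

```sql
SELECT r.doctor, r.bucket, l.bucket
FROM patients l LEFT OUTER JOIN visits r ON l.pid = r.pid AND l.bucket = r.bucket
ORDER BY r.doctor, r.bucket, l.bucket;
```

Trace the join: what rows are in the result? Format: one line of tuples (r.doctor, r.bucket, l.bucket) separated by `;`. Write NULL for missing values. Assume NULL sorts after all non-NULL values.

(Wendy, EZ, EZ); (NULL, NULL, CR); (NULL, NULL, CR); (NULL, NULL, EZ); (NULL, NULL, MT)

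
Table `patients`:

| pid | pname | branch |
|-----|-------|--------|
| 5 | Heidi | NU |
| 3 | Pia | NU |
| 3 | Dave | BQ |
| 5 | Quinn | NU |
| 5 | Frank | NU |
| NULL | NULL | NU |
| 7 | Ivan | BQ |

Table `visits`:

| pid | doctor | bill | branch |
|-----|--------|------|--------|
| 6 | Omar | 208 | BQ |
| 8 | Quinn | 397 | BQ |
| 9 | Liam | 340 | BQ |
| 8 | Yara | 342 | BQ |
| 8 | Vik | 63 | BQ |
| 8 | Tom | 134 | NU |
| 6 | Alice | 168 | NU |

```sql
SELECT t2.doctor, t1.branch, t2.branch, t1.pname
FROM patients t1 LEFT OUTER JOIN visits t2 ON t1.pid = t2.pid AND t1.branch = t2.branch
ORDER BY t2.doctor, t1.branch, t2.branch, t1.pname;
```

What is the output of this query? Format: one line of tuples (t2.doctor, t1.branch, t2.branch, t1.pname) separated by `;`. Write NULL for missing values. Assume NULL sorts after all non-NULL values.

(NULL, BQ, NULL, Dave); (NULL, BQ, NULL, Ivan); (NULL, NU, NULL, Frank); (NULL, NU, NULL, Heidi); (NULL, NU, NULL, Pia); (NULL, NU, NULL, Quinn); (NULL, NU, NULL, NULL)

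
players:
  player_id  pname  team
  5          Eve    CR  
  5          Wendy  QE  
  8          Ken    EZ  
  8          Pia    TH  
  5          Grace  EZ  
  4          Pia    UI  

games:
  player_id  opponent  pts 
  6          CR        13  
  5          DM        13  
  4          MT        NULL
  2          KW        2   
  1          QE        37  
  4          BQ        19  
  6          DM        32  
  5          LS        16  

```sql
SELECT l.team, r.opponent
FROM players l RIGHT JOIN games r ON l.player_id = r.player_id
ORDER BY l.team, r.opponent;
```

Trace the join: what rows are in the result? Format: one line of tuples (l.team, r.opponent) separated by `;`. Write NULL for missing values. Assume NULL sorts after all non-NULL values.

RIGHT JOIN keeps every row from `games`; unmatched rows get NULL for `players`'s columns.
Matching on l.player_id = r.player_id.
- player_id=5: 2 matching r row(s), so 2 row(s) emitted.
- player_id=5: 2 matching r row(s), so 2 row(s) emitted.
- player_id=8: no matching r row.
- player_id=8: no matching r row.
- player_id=5: 2 matching r row(s), so 2 row(s) emitted.
- player_id=4: 2 matching r row(s), so 2 row(s) emitted.
- plus 4 unmatched r row(s), each kept with NULL l columns.

(CR, DM); (CR, LS); (EZ, DM); (EZ, LS); (QE, DM); (QE, LS); (UI, BQ); (UI, MT); (NULL, CR); (NULL, DM); (NULL, KW); (NULL, QE)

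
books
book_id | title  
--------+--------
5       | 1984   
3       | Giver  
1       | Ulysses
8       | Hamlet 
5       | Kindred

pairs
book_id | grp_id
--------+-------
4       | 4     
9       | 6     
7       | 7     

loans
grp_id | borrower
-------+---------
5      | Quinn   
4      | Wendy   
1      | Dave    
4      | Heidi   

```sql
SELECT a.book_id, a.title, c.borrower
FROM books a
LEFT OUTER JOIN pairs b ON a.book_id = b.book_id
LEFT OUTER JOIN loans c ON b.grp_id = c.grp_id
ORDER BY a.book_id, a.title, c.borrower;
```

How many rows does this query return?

5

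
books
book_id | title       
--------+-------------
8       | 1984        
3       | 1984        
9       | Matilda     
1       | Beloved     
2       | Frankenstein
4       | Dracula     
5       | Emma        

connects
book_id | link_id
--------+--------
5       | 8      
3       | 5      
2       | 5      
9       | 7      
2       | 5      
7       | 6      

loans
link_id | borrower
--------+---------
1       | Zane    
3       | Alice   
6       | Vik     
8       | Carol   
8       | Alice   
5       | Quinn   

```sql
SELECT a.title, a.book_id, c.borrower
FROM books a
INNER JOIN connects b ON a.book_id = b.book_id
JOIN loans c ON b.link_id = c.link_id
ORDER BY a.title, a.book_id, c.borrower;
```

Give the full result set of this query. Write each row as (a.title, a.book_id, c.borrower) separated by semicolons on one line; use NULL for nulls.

Evaluate left to right. First `books a INNER JOIN connects b` on book_id: 5 row(s).
Then INNER JOIN `loans c` on link_id: keep only rows whose b.link_id appears in c.

(1984, 3, Quinn); (Emma, 5, Alice); (Emma, 5, Carol); (Frankenstein, 2, Quinn); (Frankenstein, 2, Quinn)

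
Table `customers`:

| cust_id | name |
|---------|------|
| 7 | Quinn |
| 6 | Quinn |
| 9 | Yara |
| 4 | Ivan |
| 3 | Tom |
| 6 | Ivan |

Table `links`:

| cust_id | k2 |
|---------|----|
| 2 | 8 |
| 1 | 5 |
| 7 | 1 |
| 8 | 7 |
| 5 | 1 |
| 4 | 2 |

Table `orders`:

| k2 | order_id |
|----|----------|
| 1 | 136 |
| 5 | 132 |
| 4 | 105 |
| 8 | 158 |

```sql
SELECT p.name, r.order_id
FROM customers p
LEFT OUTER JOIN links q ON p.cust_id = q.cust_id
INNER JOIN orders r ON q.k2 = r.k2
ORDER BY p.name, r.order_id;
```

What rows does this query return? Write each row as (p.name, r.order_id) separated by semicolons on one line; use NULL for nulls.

(Quinn, 136)

Evaluate left to right. First `customers p LEFT JOIN links q` on cust_id: 6 row(s).
Then INNER JOIN `orders r` on k2: keep only rows whose q.k2 appears in r.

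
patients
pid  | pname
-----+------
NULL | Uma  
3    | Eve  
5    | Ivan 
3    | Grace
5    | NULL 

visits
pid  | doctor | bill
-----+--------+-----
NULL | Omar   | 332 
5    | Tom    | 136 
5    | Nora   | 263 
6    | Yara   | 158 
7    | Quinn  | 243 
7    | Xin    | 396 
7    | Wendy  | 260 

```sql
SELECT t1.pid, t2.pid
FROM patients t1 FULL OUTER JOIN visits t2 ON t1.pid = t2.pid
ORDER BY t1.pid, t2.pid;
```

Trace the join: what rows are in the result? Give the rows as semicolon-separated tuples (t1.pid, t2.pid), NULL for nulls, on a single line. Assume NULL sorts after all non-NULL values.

(3, NULL); (3, NULL); (5, 5); (5, 5); (5, 5); (5, 5); (NULL, 6); (NULL, 7); (NULL, 7); (NULL, 7); (NULL, NULL); (NULL, NULL)

FULL OUTER JOIN keeps every row from both sides; unmatched rows get NULL for the other side's columns.
Matching on t1.pid = t2.pid. A NULL in a compared column never satisfies the condition.
- t1 row (pid=NULL): no match → kept, t2 columns NULL.
- t1 row (pid=3): no match → kept, t2 columns NULL.
- t1 row (pid=5): matches 2 t2 row(s) → 2 output row(s).
- t1 row (pid=3): no match → kept, t2 columns NULL.
- t1 row (pid=5): matches 2 t2 row(s) → 2 output row(s).
- 5 t2 row(s) had no t1 match → kept, t1 columns NULL.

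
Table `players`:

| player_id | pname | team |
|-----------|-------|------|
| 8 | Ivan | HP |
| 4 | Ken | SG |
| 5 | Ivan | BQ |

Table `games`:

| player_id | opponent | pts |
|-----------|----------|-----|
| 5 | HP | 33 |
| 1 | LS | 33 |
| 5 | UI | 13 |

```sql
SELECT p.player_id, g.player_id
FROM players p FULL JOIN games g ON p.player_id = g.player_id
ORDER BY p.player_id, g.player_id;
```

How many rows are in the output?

FULL OUTER JOIN keeps every row from both sides; unmatched rows get NULL for the other side's columns.
Matching on p.player_id = g.player_id.
- p row (player_id=8): no match → kept, g columns NULL.
- p row (player_id=4): no match → kept, g columns NULL.
- p row (player_id=5): matches 2 g row(s) → 2 output row(s).
- plus 1 unmatched g row(s), each kept with NULL p columns.
Total: 2 matched + 3 padded = 5 rows.

5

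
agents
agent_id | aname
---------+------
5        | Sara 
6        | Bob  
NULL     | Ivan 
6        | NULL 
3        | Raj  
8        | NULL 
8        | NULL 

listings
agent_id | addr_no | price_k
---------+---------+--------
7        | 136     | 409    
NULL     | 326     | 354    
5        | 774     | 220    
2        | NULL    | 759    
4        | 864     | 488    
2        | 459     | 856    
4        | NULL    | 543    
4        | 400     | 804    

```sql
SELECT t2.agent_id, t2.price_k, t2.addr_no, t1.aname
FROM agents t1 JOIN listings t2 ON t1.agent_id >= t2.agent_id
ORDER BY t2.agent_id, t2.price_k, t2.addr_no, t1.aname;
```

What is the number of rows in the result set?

INNER JOIN keeps only pairs where the ON condition holds.
Matching on t1.agent_id >= t2.agent_id. A NULL in a compared column never satisfies the condition.
- t1 (agent_id=5) pairs with 6 row(s) of t2.
- t1 (agent_id=6) pairs with 6 row(s) of t2.
- t1 (agent_id=NULL) has no partner → excluded.
- t1 (agent_id=6) pairs with 6 row(s) of t2.
- t1 (agent_id=3) pairs with 2 row(s) of t2.
- t1 (agent_id=8) pairs with 7 row(s) of t2.
- t1 (agent_id=8) pairs with 7 row(s) of t2.
Total: 34 rows.

34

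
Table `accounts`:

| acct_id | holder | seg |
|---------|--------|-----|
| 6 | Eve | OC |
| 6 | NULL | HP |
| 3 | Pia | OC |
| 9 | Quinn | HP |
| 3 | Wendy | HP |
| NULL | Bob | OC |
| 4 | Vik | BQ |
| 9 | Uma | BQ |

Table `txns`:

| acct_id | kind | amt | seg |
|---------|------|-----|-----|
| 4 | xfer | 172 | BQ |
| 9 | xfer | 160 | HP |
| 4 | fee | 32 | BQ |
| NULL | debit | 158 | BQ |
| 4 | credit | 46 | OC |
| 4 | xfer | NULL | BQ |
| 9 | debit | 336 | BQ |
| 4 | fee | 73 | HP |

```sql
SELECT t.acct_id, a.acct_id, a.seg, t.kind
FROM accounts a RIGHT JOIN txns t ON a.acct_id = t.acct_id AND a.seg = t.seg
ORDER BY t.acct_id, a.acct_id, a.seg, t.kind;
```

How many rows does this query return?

8

RIGHT JOIN keeps every row from `txns`; unmatched rows get NULL for `accounts`'s columns.
Matching on a.acct_id = t.acct_id AND a.seg = t.seg. A NULL in a compared column never satisfies the condition.
- a row (acct_id=6, seg=OC): no match.
- a row (acct_id=6, seg=HP): no match.
- a row (acct_id=3, seg=OC): no match.
- a row (acct_id=9, seg=HP): matches 1 t row(s) → 1 output row(s).
- a row (acct_id=3, seg=HP): no match.
- a row (acct_id=NULL, seg=OC): no match.
- a row (acct_id=4, seg=BQ): matches 3 t row(s) → 3 output row(s).
- a row (acct_id=9, seg=BQ): matches 1 t row(s) → 1 output row(s).
- 3 row(s) from t found no a partner → padded with NULL.
Total: 5 matched + 3 padded = 8 rows.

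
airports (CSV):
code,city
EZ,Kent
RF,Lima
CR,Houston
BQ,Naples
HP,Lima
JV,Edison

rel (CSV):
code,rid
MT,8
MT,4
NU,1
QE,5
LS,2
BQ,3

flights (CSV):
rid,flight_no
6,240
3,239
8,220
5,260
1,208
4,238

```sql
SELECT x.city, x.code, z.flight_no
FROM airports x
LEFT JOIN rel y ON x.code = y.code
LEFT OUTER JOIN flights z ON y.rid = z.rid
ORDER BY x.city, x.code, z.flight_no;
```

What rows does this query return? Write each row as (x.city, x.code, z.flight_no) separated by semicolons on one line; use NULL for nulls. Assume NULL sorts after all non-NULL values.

(Edison, JV, NULL); (Houston, CR, NULL); (Kent, EZ, NULL); (Lima, HP, NULL); (Lima, RF, NULL); (Naples, BQ, 239)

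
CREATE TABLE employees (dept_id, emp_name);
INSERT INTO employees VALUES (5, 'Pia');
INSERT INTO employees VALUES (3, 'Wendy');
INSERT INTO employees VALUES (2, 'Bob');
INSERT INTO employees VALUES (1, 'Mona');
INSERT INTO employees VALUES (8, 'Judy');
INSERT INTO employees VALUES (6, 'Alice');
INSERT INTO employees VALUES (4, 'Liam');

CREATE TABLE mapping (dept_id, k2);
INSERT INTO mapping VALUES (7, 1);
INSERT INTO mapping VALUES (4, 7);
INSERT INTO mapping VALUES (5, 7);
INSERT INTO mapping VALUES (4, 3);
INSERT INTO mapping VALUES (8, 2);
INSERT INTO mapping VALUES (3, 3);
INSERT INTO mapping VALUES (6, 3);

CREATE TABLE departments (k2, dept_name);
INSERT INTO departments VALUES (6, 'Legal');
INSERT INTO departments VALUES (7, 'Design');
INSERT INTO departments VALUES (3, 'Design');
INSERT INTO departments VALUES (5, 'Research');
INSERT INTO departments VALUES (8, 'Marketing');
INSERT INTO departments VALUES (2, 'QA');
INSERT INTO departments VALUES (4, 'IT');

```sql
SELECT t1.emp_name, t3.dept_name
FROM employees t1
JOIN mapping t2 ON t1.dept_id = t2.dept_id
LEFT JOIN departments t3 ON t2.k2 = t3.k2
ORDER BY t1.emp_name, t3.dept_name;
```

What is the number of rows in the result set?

6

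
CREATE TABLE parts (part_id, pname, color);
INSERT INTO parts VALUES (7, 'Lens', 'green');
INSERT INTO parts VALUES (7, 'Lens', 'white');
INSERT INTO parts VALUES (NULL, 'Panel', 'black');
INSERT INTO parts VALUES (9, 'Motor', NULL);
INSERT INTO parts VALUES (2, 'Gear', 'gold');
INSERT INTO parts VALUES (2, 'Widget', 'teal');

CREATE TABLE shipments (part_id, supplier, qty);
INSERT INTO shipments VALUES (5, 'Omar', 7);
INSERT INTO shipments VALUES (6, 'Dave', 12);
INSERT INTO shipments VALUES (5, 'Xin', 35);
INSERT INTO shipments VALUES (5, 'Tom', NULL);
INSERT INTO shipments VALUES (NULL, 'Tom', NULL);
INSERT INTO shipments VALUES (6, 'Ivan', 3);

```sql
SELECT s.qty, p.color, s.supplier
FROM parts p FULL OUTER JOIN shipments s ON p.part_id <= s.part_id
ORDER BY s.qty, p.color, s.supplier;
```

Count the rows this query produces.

15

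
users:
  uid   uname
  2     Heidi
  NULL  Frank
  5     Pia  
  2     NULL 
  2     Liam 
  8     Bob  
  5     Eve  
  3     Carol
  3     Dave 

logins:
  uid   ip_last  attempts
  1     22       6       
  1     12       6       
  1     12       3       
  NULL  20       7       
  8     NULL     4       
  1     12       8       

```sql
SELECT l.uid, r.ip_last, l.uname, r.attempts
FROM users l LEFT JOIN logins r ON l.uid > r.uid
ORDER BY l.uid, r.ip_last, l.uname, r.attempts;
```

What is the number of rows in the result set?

LEFT JOIN keeps every row from `users`; unmatched rows get NULL for `logins`'s columns.
Matching on l.uid > r.uid. A NULL in a compared column never satisfies the condition.
Matched pairs: 32; unmatched l rows kept: 1.
Total: 32 matched + 1 padded = 33 rows.

33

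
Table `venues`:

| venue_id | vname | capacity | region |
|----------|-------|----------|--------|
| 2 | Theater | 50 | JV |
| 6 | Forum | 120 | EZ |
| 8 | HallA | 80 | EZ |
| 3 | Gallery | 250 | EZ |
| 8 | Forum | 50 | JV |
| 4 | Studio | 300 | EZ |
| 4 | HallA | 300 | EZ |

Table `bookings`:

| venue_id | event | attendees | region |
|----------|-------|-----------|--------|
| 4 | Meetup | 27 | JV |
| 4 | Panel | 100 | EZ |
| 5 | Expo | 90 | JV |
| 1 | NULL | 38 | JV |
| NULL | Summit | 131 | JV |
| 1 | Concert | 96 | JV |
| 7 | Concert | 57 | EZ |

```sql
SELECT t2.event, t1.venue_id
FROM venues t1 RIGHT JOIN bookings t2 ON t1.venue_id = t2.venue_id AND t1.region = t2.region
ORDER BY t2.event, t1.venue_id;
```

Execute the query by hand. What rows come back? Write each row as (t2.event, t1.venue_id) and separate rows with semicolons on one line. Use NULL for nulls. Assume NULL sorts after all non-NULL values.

RIGHT JOIN keeps every row from `bookings`; unmatched rows get NULL for `venues`'s columns.
Matching on t1.venue_id = t2.venue_id AND t1.region = t2.region. A NULL in a compared column never satisfies the condition.
- venue_id=2, region=JV: no matching t2 row.
- venue_id=6, region=EZ: no matching t2 row.
- venue_id=8, region=EZ: no matching t2 row.
- venue_id=3, region=EZ: no matching t2 row.
- venue_id=8, region=JV: no matching t2 row.
- venue_id=4, region=EZ: 1 matching t2 row(s), so 1 row(s) emitted.
- venue_id=4, region=EZ: 1 matching t2 row(s), so 1 row(s) emitted.
- 6 row(s) from t2 found no t1 partner → padded with NULL.
After projecting and ordering:
t2.event | t1.venue_id
Concert | NULL
Concert | NULL
Expo | NULL
Meetup | NULL
Panel | 4
Panel | 4
Summit | NULL
NULL | NULL

(Concert, NULL); (Concert, NULL); (Expo, NULL); (Meetup, NULL); (Panel, 4); (Panel, 4); (Summit, NULL); (NULL, NULL)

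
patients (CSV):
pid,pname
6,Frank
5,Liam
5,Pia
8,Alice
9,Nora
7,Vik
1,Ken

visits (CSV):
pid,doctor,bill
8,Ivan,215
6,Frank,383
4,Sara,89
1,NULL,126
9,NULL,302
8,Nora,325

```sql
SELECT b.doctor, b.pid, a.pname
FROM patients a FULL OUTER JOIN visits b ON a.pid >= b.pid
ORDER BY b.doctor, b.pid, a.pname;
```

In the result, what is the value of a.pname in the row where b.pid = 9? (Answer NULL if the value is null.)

FULL OUTER JOIN keeps every row from both sides; unmatched rows get NULL for the other side's columns.
Matching on a.pid >= b.pid.
- a (pid=6) pairs with 3 row(s) of b.
- a (pid=5) pairs with 2 row(s) of b.
- a (pid=5) pairs with 2 row(s) of b.
- a (pid=8) pairs with 5 row(s) of b.
- a (pid=9) pairs with 6 row(s) of b.
- a (pid=7) pairs with 3 row(s) of b.
- a (pid=1) pairs with 1 row(s) of b.

Nora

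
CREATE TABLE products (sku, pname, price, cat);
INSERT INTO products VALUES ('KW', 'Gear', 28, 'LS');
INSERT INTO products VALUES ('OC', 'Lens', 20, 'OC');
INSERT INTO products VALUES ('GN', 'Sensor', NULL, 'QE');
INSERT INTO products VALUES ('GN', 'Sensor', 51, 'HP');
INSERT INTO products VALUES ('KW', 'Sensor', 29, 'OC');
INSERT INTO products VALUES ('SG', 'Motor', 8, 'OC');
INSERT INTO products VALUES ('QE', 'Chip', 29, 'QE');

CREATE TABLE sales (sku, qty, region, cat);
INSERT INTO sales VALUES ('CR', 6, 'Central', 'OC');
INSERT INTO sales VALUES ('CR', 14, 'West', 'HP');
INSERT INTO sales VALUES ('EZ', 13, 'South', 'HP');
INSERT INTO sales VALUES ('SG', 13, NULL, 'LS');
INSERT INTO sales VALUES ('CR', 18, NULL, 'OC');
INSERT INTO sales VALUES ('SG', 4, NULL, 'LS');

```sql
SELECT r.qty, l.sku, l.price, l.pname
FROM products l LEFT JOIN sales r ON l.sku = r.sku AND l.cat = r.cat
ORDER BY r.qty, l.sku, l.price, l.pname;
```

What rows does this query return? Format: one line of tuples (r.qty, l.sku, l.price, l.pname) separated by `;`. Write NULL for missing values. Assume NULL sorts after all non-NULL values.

(NULL, GN, 51, Sensor); (NULL, GN, NULL, Sensor); (NULL, KW, 28, Gear); (NULL, KW, 29, Sensor); (NULL, OC, 20, Lens); (NULL, QE, 29, Chip); (NULL, SG, 8, Motor)

LEFT JOIN keeps every row from `products`; unmatched rows get NULL for `sales`'s columns.
Matching on l.sku = r.sku AND l.cat = r.cat.
- l (sku=KW, cat=LS) has no partner → padded with NULL.
- l (sku=OC, cat=OC) has no partner → padded with NULL.
- l (sku=GN, cat=QE) has no partner → padded with NULL.
- l (sku=GN, cat=HP) has no partner → padded with NULL.
- l (sku=KW, cat=OC) has no partner → padded with NULL.
- l (sku=SG, cat=OC) has no partner → padded with NULL.
- l (sku=QE, cat=QE) has no partner → padded with NULL.
After projecting and ordering:
r.qty | l.sku | l.price | l.pname
NULL | GN | 51 | Sensor
NULL | GN | NULL | Sensor
NULL | KW | 28 | Gear
NULL | KW | 29 | Sensor
NULL | OC | 20 | Lens
NULL | QE | 29 | Chip
NULL | SG | 8 | Motor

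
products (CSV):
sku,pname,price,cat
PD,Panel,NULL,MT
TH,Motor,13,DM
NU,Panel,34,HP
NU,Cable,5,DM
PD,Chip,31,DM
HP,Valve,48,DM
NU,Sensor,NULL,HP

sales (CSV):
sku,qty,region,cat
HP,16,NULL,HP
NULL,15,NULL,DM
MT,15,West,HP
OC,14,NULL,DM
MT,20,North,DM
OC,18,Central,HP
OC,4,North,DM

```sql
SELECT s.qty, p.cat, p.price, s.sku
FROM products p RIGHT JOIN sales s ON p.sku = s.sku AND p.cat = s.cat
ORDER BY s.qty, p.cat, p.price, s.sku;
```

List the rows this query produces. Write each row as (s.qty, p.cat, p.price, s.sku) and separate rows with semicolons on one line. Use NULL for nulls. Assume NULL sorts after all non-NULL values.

RIGHT JOIN keeps every row from `sales`; unmatched rows get NULL for `products`'s columns.
Matching on p.sku = s.sku AND p.cat = s.cat. A NULL in a compared column never satisfies the condition.
Matched pairs: 0; unmatched s rows kept: 7.

(4, NULL, NULL, OC); (14, NULL, NULL, OC); (15, NULL, NULL, MT); (15, NULL, NULL, NULL); (16, NULL, NULL, HP); (18, NULL, NULL, OC); (20, NULL, NULL, MT)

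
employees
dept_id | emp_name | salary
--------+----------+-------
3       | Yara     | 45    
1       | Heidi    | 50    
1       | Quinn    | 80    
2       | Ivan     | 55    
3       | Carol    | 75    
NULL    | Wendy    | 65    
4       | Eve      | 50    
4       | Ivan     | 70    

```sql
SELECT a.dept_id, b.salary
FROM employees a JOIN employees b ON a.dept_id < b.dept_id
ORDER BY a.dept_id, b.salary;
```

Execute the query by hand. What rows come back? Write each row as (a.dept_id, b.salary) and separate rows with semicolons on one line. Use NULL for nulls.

INNER JOIN keeps only pairs where the ON condition holds.
Matching on a.dept_id < b.dept_id. A NULL in a compared column never satisfies the condition.
- a (dept_id=3) pairs with 2 row(s) of b.
- a (dept_id=1) pairs with 5 row(s) of b.
- a (dept_id=1) pairs with 5 row(s) of b.
- a (dept_id=2) pairs with 4 row(s) of b.
- a (dept_id=3) pairs with 2 row(s) of b.
- a (dept_id=NULL) has no partner → excluded.
- a (dept_id=4) has no partner → excluded.
- a (dept_id=4) has no partner → excluded.

(1, 45); (1, 45); (1, 50); (1, 50); (1, 55); (1, 55); (1, 70); (1, 70); (1, 75); (1, 75); (2, 45); (2, 50); (2, 70); (2, 75); (3, 50); (3, 50); (3, 70); (3, 70)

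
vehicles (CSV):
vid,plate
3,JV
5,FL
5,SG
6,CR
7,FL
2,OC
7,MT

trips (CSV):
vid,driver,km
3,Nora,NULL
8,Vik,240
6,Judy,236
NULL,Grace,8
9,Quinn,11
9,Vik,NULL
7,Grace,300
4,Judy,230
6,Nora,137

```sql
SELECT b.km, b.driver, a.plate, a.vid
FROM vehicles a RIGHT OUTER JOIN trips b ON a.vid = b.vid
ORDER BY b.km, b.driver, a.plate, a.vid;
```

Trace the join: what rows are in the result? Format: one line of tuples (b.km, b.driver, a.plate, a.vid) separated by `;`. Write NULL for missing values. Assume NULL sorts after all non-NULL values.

RIGHT JOIN keeps every row from `trips`; unmatched rows get NULL for `vehicles`'s columns.
Matching on a.vid = b.vid. A NULL in a compared column never satisfies the condition.
- a[0] vid=3 → 1 match(es) in b → 1 row(s).
- a[1] vid=5 → no match.
- a[2] vid=5 → no match.
- a[3] vid=6 → 2 match(es) in b → 2 row(s).
- a[4] vid=7 → 1 match(es) in b → 1 row(s).
- a[5] vid=2 → no match.
- a[6] vid=7 → 1 match(es) in b → 1 row(s).
- plus 5 unmatched b row(s), each kept with NULL a columns.
After projecting and ordering:
b.km | b.driver | a.plate | a.vid
8 | Grace | NULL | NULL
11 | Quinn | NULL | NULL
137 | Nora | CR | 6
230 | Judy | NULL | NULL
236 | Judy | CR | 6
240 | Vik | NULL | NULL
300 | Grace | FL | 7
300 | Grace | MT | 7
NULL | Nora | JV | 3
NULL | Vik | NULL | NULL

(8, Grace, NULL, NULL); (11, Quinn, NULL, NULL); (137, Nora, CR, 6); (230, Judy, NULL, NULL); (236, Judy, CR, 6); (240, Vik, NULL, NULL); (300, Grace, FL, 7); (300, Grace, MT, 7); (NULL, Nora, JV, 3); (NULL, Vik, NULL, NULL)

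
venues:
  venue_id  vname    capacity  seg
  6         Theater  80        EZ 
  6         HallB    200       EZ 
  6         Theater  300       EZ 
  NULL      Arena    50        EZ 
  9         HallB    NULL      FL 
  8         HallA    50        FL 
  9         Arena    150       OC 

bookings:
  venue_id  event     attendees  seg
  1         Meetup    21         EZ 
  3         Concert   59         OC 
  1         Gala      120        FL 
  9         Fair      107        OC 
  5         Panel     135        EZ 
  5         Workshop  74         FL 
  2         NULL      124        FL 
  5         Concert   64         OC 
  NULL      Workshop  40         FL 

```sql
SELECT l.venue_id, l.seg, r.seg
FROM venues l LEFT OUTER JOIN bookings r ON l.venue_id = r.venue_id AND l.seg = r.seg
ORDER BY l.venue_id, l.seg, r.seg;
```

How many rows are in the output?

LEFT JOIN keeps every row from `venues`; unmatched rows get NULL for `bookings`'s columns.
Matching on l.venue_id = r.venue_id AND l.seg = r.seg. A NULL in a compared column never satisfies the condition.
- l row (venue_id=6, seg=EZ): no match → kept, r columns NULL.
- l row (venue_id=6, seg=EZ): no match → kept, r columns NULL.
- l row (venue_id=6, seg=EZ): no match → kept, r columns NULL.
- l row (venue_id=NULL, seg=EZ): no match → kept, r columns NULL.
- l row (venue_id=9, seg=FL): no match → kept, r columns NULL.
- l row (venue_id=8, seg=FL): no match → kept, r columns NULL.
- l row (venue_id=9, seg=OC): matches 1 r row(s) → 1 output row(s).
Total: 1 matched + 6 padded = 7 rows.

7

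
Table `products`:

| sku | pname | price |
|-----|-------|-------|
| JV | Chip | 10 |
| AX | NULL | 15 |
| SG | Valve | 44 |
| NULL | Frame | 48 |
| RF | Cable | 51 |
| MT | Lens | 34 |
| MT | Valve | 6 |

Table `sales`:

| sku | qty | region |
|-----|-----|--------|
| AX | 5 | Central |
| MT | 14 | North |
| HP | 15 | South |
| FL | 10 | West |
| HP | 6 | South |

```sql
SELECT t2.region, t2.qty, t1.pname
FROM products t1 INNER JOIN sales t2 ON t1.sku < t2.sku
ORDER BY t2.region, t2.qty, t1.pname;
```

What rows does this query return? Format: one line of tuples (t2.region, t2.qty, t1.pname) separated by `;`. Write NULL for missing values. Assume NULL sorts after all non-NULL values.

(North, 14, Chip); (North, 14, NULL); (South, 6, NULL); (South, 15, NULL); (West, 10, NULL)

INNER JOIN keeps only pairs where the ON condition holds.
Matching on t1.sku < t2.sku. A NULL in a compared column never satisfies the condition.
- t1[0] sku=JV → 1 match(es) in t2 → 1 row(s).
- t1[1] sku=AX → 4 match(es) in t2 → 4 row(s).
- t1[2] sku=SG → no match; dropped.
- t1[3] sku=NULL → no match; dropped.
- t1[4] sku=RF → no match; dropped.
- t1[5] sku=MT → no match; dropped.
- t1[6] sku=MT → no match; dropped.
After projecting and ordering:
t2.region | t2.qty | t1.pname
North | 14 | Chip
North | 14 | NULL
South | 6 | NULL
South | 15 | NULL
West | 10 | NULL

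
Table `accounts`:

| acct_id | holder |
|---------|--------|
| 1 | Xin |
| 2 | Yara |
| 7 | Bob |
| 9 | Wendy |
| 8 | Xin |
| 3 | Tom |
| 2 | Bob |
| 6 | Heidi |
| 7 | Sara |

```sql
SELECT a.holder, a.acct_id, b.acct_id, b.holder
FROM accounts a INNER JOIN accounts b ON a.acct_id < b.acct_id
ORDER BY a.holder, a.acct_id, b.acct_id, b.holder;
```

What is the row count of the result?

34

INNER JOIN keeps only pairs where the ON condition holds.
Matching on a.acct_id < b.acct_id.
- a[0] acct_id=1 → 8 match(es) in b → 8 row(s).
- a[1] acct_id=2 → 6 match(es) in b → 6 row(s).
- a[2] acct_id=7 → 2 match(es) in b → 2 row(s).
- a[3] acct_id=9 → no match; dropped.
- a[4] acct_id=8 → 1 match(es) in b → 1 row(s).
- a[5] acct_id=3 → 5 match(es) in b → 5 row(s).
- a[6] acct_id=2 → 6 match(es) in b → 6 row(s).
- a[7] acct_id=6 → 4 match(es) in b → 4 row(s).
- a[8] acct_id=7 → 2 match(es) in b → 2 row(s).
Total: 34 rows.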